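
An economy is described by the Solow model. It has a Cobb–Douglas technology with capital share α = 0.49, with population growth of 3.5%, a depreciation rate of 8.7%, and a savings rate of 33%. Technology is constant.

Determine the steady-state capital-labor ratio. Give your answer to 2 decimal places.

At the steady state, Δk = 0, so s·k^α = (n + δ)·k.
Dividing both sides by k: k^(1−α) = s / (n + δ).
k^0.51 = 0.33 / (0.035 + 0.087) = 0.33 / 0.122 = 2.7049
k* = 2.7049^(1/0.51) ≈ 7.0365

k* = 7.04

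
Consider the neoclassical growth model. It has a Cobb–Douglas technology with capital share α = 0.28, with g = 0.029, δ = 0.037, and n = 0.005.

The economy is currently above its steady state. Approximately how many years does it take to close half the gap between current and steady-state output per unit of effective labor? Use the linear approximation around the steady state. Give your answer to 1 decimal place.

Near the steady state the convergence rate is λ = (1 − α)(n + g + δ).
λ = (1 − 0.28) × 0.071 = 0.72 × 0.071 = 0.05112
Half-life = ln 2 / λ = 0.6931 / 0.05112 ≈ 13.56 years

half-life ≈ 13.6 years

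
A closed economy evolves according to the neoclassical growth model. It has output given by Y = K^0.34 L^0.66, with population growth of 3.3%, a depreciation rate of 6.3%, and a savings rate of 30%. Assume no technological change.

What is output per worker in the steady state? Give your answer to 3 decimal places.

y* ≈ 1.799

Steady state requires s·f(k) = (n + δ)·k, i.e. s·k^α = (n + δ)·k.
Rearranging, k^(1−α) = s / (n + δ).
k^0.66 = 0.30 / (0.033 + 0.063) = 0.30 / 0.096 = 3.1250
k* = 3.1250^(1/0.66) ≈ 5.6205
y* = (k*)^α = 5.6205^0.34 ≈ 1.7986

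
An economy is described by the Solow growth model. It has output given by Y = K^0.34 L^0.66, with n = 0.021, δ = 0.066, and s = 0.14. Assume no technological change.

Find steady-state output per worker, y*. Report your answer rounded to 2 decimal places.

At the steady state, Δk = 0, so s·k^α = (n + δ)·k.
Dividing both sides by k: k^(1−α) = s / (n + δ).
k^0.66 = 0.14 / (0.021 + 0.066) = 0.14 / 0.087 = 1.6092
k* = 1.6092^(1/0.66) ≈ 2.0561
y* = (k*)^α = 2.0561^0.34 ≈ 1.2777

y* = 1.28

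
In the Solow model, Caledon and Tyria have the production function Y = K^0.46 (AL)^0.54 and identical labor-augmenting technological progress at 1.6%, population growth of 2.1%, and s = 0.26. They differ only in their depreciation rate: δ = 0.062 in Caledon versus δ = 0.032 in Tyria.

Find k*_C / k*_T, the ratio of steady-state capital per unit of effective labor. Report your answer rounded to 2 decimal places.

ratio ≈ 0.51

Steady-state k* = [s/(n + g + δ)]^(1/(1−α)), so the ratio is [ (s_C/(n + g + δ)_C) / (s_T/(n + g + δ)_T) ]^1.8519.
s_C/(n + g + δ)_C = 0.26/0.099 = 2.6263; s_T/(n + g + δ)_T = 0.26/0.069 = 3.7681.
Ratio = (2.6263/3.7681)^1.8519 = 0.6970^1.8519 ≈ 0.5125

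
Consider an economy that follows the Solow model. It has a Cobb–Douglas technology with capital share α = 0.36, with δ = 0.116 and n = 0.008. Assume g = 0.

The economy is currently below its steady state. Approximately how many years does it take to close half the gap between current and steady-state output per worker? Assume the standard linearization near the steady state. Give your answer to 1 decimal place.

about 8.7 years

Near the steady state the convergence rate is λ = (1 − α)(n + δ).
λ = (1 − 0.36) × 0.124 = 0.64 × 0.124 = 0.07936
Half-life = ln 2 / λ = 0.6931 / 0.07936 ≈ 8.73 years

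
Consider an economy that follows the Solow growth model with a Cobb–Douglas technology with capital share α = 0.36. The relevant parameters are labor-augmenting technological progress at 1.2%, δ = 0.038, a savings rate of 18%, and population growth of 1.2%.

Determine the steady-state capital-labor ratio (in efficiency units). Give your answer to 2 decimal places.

k* = 5.29

Steady state requires s·f(k) = (n + g + δ)·k, i.e. s·k^α = (n + g + δ)·k.
Dividing both sides by k: k^(1−α) = s / (n + g + δ).
k^0.64 = 0.18 / (0.012 + 0.012 + 0.038) = 0.18 / 0.062 = 2.9032
k* = 2.9032^(1/0.64) ≈ 5.2874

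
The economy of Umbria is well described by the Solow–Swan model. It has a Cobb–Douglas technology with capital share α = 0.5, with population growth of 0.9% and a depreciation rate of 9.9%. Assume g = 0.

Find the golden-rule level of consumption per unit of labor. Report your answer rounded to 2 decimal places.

c_gold ≈ 2.31

At the golden rule, f'(k) = n + δ, so α·k^(α−1) = n + δ and k_gold = (α/(n + δ))^(1/(1−α)).
k_gold = (0.5/0.108)^(1/0.5) = 4.6296^2 ≈ 21.4332
c_gold = f(k_gold) − (n + δ)·k_gold = 4.6296 − 0.108×21.4332 ≈ 2.3148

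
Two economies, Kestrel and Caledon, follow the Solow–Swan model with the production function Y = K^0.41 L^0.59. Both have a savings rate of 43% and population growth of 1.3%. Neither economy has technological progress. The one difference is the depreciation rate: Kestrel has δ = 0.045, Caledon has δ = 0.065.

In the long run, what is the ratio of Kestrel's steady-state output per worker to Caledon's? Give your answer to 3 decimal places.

Steady-state y* = [s/(n + δ)]^(α/(1−α)), so the ratio is [ (s_K/(n + δ)_K) / (s_C/(n + δ)_C) ]^0.6949.
s_K/(n + δ)_K = 0.43/0.058 = 7.4138; s_C/(n + δ)_C = 0.43/0.078 = 5.5128.
Ratio = (7.4138/5.5128)^0.6949 = 1.3448^0.6949 ≈ 1.2286

y*_K / y*_C ≈ 1.229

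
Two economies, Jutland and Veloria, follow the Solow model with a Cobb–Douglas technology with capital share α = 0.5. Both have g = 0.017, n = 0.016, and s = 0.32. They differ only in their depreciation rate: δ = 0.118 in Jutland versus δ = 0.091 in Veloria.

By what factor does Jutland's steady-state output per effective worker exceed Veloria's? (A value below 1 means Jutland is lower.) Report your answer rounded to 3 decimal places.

Steady-state y* = [s/(n + g + δ)]^(α/(1−α)), so the ratio is [ (s_J/(n + g + δ)_J) / (s_V/(n + g + δ)_V) ]^1.
s_J/(n + g + δ)_J = 0.32/0.151 = 2.1192; s_V/(n + g + δ)_V = 0.32/0.124 = 2.5806.
Ratio = (2.1192/2.5806)^1 = 0.8212^1 ≈ 0.8212

y*_J / y*_V ≈ 0.821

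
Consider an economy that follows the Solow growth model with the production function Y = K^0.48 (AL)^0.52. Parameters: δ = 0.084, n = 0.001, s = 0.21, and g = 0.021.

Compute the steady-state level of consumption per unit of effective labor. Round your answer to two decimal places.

At the steady state, Δk = 0, so s·k^α = (n + g + δ)·k.
Rearranging, k^(1−α) = s / (n + g + δ).
k^0.52 = 0.21 / (0.001 + 0.021 + 0.084) = 0.21 / 0.106 = 1.9811
k* = 1.9811^(1/0.52) ≈ 3.7237
y* = (k*)^α = 3.7237^0.48 ≈ 1.8796
c* = (1 − s)·y* = (1 − 0.21) × 1.8796 ≈ 1.4849

c* ≈ 1.48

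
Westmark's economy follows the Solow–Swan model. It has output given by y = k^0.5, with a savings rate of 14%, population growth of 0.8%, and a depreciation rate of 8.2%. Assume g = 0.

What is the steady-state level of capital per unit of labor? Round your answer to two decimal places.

At the steady state, Δk = 0, so s·k^α = (n + δ)·k.
Rearranging, k^(1−α) = s / (n + δ).
k^0.5 = 0.14 / (0.008 + 0.082) = 0.14 / 0.090 = 1.5556
k* = 1.5556^(1/0.5) ≈ 2.4199

k* = 2.42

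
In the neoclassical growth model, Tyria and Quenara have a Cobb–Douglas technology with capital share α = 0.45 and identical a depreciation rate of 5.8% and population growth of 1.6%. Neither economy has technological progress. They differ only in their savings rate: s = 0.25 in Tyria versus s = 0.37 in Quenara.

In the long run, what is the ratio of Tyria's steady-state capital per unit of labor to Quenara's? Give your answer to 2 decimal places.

k*_T / k*_Q ≈ 0.49

Steady-state k* = [s/(n + δ)]^(1/(1−α)), so the ratio is [ (s_T/(n + δ)_T) / (s_Q/(n + δ)_Q) ]^1.8182.
s_T/(n + δ)_T = 0.25/0.074 = 3.3784; s_Q/(n + δ)_Q = 0.37/0.074 = 5.0000.
Ratio = (3.3784/5.0000)^1.8182 = 0.6757^1.8182 ≈ 0.4903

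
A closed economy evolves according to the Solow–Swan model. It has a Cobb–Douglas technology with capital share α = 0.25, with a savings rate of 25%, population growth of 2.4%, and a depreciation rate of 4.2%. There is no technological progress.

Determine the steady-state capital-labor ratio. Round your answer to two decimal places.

k* = 5.90

Steady state requires s·f(k) = (n + δ)·k, i.e. s·k^α = (n + δ)·k.
Dividing both sides by k: k^(1−α) = s / (n + δ).
k^0.75 = 0.25 / (0.024 + 0.042) = 0.25 / 0.066 = 3.7879
k* = 3.7879^(1/0.75) ≈ 5.9047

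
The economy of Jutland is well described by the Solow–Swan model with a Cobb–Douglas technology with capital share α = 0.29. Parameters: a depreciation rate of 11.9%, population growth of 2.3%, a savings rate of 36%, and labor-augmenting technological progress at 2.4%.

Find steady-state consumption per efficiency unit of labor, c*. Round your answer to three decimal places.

c* = 0.878

At the steady state, Δk = 0, so s·k^α = (n + g + δ)·k.
Rearranging, k^(1−α) = s / (n + g + δ).
k^0.71 = 0.36 / (0.023 + 0.024 + 0.119) = 0.36 / 0.166 = 2.1687
k* = 2.1687^(1/0.71) ≈ 2.9752
y* = (k*)^α = 2.9752^0.29 ≈ 1.3719
c* = (1 − s)·y* = (1 − 0.36) × 1.3719 ≈ 0.8780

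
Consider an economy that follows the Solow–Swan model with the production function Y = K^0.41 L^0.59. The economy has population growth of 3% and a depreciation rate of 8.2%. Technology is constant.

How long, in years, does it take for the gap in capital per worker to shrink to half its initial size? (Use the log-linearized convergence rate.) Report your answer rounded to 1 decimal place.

t_½ ≈ 10.5 years

Near the steady state the convergence rate is λ = (1 − α)(n + δ).
λ = (1 − 0.41) × 0.112 = 0.59 × 0.112 = 0.06608
Half-life = ln 2 / λ = 0.6931 / 0.06608 ≈ 10.49 years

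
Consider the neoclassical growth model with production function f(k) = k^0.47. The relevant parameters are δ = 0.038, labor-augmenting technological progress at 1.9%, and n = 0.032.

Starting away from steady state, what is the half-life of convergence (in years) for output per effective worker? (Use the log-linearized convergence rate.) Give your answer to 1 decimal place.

Near the steady state the convergence rate is λ = (1 − α)(n + g + δ).
λ = (1 − 0.47) × 0.089 = 0.53 × 0.089 = 0.04717
Half-life = ln 2 / λ = 0.6931 / 0.04717 ≈ 14.69 years

t_½ ≈ 14.7 years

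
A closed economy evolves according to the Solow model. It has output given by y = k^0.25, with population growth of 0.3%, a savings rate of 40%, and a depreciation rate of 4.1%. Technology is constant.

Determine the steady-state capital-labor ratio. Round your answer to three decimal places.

k* ≈ 18.973

At the steady state, Δk = 0, so s·k^α = (n + δ)·k.
Rearranging, k^(1−α) = s / (n + δ).
k^0.75 = 0.40 / (0.003 + 0.041) = 0.40 / 0.044 = 9.0909
k* = 9.0909^(1/0.75) ≈ 18.9733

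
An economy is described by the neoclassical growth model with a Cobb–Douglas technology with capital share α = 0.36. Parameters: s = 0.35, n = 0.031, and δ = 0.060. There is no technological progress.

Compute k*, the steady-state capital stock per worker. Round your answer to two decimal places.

At the steady state, Δk = 0, so s·k^α = (n + δ)·k.
Rearranging, k^(1−α) = s / (n + δ).
k^0.64 = 0.35 / (0.031 + 0.060) = 0.35 / 0.091 = 3.8462
k* = 3.8462^(1/0.64) ≈ 8.2056

k* ≈ 8.21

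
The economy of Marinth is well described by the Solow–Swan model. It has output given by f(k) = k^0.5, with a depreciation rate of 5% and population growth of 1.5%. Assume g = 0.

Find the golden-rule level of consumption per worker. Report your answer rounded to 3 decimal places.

c_gold ≈ 3.846

At the golden rule, f'(k) = n + δ, so α·k^(α−1) = n + δ and k_gold = (α/(n + δ))^(1/(1−α)).
k_gold = (0.5/0.065)^(1/0.5) = 7.6923^2 ≈ 59.1715
c_gold = f(k_gold) − (n + δ)·k_gold = 7.6923 − 0.065×59.1715 ≈ 3.8462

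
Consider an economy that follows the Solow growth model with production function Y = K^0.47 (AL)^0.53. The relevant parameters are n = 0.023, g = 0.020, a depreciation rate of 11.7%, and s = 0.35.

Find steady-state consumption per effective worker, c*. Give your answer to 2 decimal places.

c* = 1.30

At the steady state, Δk = 0, so s·k^α = (n + g + δ)·k.
Rearranging, k^(1−α) = s / (n + g + δ).
k^0.53 = 0.35 / (0.023 + 0.020 + 0.117) = 0.35 / 0.160 = 2.1875
k* = 2.1875^(1/0.53) ≈ 4.3794
y* = (k*)^α = 4.3794^0.47 ≈ 2.0020
c* = (1 − s)·y* = (1 − 0.35) × 2.0020 ≈ 1.3013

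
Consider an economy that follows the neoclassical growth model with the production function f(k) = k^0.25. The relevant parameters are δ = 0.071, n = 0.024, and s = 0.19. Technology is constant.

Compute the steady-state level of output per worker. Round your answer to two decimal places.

y* ≈ 1.26

In steady state, investment equals break-even investment: s·k^α = (n + δ)·k.
Dividing both sides by k: k^(1−α) = s / (n + δ).
k^0.75 = 0.19 / (0.024 + 0.071) = 0.19 / 0.095 = 2.0000
k* = 2.0000^(1/0.75) ≈ 2.5198
y* = (k*)^α = 2.5198^0.25 ≈ 1.2599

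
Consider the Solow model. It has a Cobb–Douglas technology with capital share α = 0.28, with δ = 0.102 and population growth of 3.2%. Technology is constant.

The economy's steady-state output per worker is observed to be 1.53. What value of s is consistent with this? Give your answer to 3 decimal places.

In steady state, investment equals break-even investment: s·k^α = (n + δ)·k.
Since y* = [s/(n + δ)]^(α/(1−α)), we have s/(n + δ) = (y*)^((1−α)/α) = 1.53^2.5714 = 2.9848.
Therefore s = 2.9848 × (n + δ) = 2.9848 × 0.134 = 0.4000.

s ≈ 0.400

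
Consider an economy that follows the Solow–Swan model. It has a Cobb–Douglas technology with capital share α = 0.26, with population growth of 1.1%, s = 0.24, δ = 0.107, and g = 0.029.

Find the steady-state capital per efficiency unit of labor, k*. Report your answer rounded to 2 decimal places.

k* = 1.94

Steady state requires s·f(k) = (n + g + δ)·k, i.e. s·k^α = (n + g + δ)·k.
Rearranging, k^(1−α) = s / (n + g + δ).
k^0.74 = 0.24 / (0.011 + 0.029 + 0.107) = 0.24 / 0.147 = 1.6327
k* = 1.6327^(1/0.74) ≈ 1.9396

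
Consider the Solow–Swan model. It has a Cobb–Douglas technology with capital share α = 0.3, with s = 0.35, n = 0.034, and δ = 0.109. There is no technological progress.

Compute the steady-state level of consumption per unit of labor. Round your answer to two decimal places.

Steady state requires s·f(k) = (n + δ)·k, i.e. s·k^α = (n + δ)·k.
Dividing both sides by k: k^(1−α) = s / (n + δ).
k^0.7 = 0.35 / (0.034 + 0.109) = 0.35 / 0.143 = 2.4476
k* = 2.4476^(1/0.7) ≈ 3.5921
y* = (k*)^α = 3.5921^0.3 ≈ 1.4676
c* = (1 − s)·y* = (1 − 0.35) × 1.4676 ≈ 0.9539

c* = 0.95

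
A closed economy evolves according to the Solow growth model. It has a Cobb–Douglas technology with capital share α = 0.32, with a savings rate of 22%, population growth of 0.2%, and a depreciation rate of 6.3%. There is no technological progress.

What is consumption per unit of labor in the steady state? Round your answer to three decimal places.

c* ≈ 1.384

At the steady state, Δk = 0, so s·k^α = (n + δ)·k.
Dividing both sides by k: k^(1−α) = s / (n + δ).
k^0.68 = 0.22 / (0.002 + 0.063) = 0.22 / 0.065 = 3.3846
k* = 3.3846^(1/0.68) ≈ 6.0074
y* = (k*)^α = 6.0074^0.32 ≈ 1.7749
c* = (1 − s)·y* = (1 − 0.22) × 1.7749 ≈ 1.3844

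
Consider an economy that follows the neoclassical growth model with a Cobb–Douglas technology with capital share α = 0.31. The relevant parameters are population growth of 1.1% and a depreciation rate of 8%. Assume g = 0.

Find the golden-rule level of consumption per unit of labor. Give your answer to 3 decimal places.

c_gold ≈ 1.197

At the golden rule, f'(k) = n + δ, so α·k^(α−1) = n + δ and k_gold = (α/(n + δ))^(1/(1−α)).
k_gold = (0.31/0.091)^(1/0.69) = 3.4066^1.4493 ≈ 5.9087
c_gold = f(k_gold) − (n + δ)·k_gold = 1.7345 − 0.091×5.9087 ≈ 1.1968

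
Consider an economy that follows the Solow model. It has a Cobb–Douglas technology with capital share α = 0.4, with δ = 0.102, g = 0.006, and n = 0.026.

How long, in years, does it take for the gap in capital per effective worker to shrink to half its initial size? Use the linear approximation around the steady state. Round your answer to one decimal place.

about 8.6 years

Near the steady state the convergence rate is λ = (1 − α)(n + g + δ).
λ = (1 − 0.4) × 0.134 = 0.6 × 0.134 = 0.0804
Half-life = ln 2 / λ = 0.6931 / 0.0804 ≈ 8.62 years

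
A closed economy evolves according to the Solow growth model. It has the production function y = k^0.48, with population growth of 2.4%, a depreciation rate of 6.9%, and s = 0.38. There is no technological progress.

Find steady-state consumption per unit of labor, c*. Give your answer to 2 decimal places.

c* = 2.27

In steady state, investment equals break-even investment: s·k^α = (n + δ)·k.
Rearranging, k^(1−α) = s / (n + δ).
k^0.52 = 0.38 / (0.024 + 0.069) = 0.38 / 0.093 = 4.0860
k* = 4.0860^(1/0.52) ≈ 14.9821
y* = (k*)^α = 14.9821^0.48 ≈ 3.6667
c* = (1 − s)·y* = (1 − 0.38) × 3.6667 ≈ 2.2734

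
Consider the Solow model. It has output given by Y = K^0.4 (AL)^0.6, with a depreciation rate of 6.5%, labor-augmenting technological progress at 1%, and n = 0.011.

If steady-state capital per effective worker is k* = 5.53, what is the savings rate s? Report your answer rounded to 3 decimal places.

s ≈ 0.240

At the steady state, Δk = 0, so s·k^α = (n + g + δ)·k.
So s / (n + g + δ) = (k*)^(1−α) = 5.53^0.6 = 2.7902.
Therefore s = 2.7902 × (n + g + δ) = 2.7902 × 0.086 = 0.2400.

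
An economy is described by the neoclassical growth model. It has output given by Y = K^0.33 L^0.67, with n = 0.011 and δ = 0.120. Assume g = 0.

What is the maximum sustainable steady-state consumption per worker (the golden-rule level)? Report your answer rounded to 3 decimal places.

c_gold ≈ 1.056

At the golden rule, f'(k) = n + δ, so α·k^(α−1) = n + δ and k_gold = (α/(n + δ))^(1/(1−α)).
k_gold = (0.33/0.131)^(1/0.67) = 2.5191^1.4925 ≈ 3.9706
c_gold = f(k_gold) − (n + δ)·k_gold = 1.5762 − 0.131×3.9706 ≈ 1.0561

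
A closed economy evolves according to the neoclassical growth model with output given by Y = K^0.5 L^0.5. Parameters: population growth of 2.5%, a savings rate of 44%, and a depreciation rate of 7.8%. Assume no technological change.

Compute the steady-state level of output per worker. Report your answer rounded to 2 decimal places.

y* ≈ 4.27

At the steady state, Δk = 0, so s·k^α = (n + δ)·k.
Dividing both sides by k: k^(1−α) = s / (n + δ).
k^0.5 = 0.44 / (0.025 + 0.078) = 0.44 / 0.103 = 4.2718
k* = 4.2718^(1/0.5) ≈ 18.2483
y* = (k*)^α = 18.2483^0.5 ≈ 4.2718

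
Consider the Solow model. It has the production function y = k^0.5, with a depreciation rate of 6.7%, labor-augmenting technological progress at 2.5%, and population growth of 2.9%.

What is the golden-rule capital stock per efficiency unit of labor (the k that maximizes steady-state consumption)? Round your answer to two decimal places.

k_gold ≈ 17.08

The golden rule sets f'(k) = n + g + δ, i.e. α·k^(α−1) = n + g + δ.
So k^(1−α) = α / (n + g + δ) = 0.5 / 0.121 = 4.1322.
k_gold = 4.1322^(1/0.5) ≈ 17.0751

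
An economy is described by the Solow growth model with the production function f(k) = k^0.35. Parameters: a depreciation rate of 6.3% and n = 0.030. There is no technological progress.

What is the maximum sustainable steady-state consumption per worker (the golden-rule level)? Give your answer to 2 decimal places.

c_gold ≈ 1.33

At the golden rule, f'(k) = n + δ, so α·k^(α−1) = n + δ and k_gold = (α/(n + δ))^(1/(1−α)).
k_gold = (0.35/0.093)^(1/0.65) = 3.7634^1.5385 ≈ 7.6830
c_gold = f(k_gold) − (n + δ)·k_gold = 2.0414 − 0.093×7.6830 ≈ 1.3269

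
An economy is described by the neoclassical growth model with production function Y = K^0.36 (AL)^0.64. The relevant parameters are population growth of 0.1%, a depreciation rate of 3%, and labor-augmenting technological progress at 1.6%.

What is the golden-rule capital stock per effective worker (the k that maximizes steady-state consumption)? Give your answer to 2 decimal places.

The golden rule sets f'(k) = n + g + δ, i.e. α·k^(α−1) = n + g + δ.
So k^(1−α) = α / (n + g + δ) = 0.36 / 0.047 = 7.6596.
k_gold = 7.6596^(1/0.64) ≈ 24.0753

k_gold ≈ 24.08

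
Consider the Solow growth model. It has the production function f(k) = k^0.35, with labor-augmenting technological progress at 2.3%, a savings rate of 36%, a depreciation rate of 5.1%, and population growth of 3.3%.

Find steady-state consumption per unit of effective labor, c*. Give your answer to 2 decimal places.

c* ≈ 1.23

Steady state requires s·f(k) = (n + g + δ)·k, i.e. s·k^α = (n + g + δ)·k.
Dividing both sides by k: k^(1−α) = s / (n + g + δ).
k^0.65 = 0.36 / (0.033 + 0.023 + 0.051) = 0.36 / 0.107 = 3.3645
k* = 3.3645^(1/0.65) ≈ 6.4662
y* = (k*)^α = 6.4662^0.35 ≈ 1.9219
c* = (1 − s)·y* = (1 − 0.36) × 1.9219 ≈ 1.2300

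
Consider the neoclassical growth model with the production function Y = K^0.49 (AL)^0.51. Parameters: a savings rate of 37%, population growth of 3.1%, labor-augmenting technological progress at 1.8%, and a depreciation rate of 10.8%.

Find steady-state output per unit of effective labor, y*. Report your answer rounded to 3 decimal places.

y* = 2.279

Steady state requires s·f(k) = (n + g + δ)·k, i.e. s·k^α = (n + g + δ)·k.
Rearranging, k^(1−α) = s / (n + g + δ).
k^0.51 = 0.37 / (0.031 + 0.018 + 0.108) = 0.37 / 0.157 = 2.3567
k* = 2.3567^(1/0.51) ≈ 5.3704
y* = (k*)^α = 5.3704^0.49 ≈ 2.2788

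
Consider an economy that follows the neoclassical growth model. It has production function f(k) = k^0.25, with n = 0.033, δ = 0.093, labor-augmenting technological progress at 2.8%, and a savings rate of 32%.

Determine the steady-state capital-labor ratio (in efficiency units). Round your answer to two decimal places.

At the steady state, Δk = 0, so s·k^α = (n + g + δ)·k.
Rearranging, k^(1−α) = s / (n + g + δ).
k^0.75 = 0.32 / (0.033 + 0.028 + 0.093) = 0.32 / 0.154 = 2.0779
k* = 2.0779^(1/0.75) ≈ 2.6515

k* ≈ 2.65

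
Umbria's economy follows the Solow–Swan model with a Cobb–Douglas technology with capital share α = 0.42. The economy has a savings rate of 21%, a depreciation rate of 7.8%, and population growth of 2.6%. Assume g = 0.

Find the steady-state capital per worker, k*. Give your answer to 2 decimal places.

k* ≈ 3.36

At the steady state, Δk = 0, so s·k^α = (n + δ)·k.
Dividing both sides by k: k^(1−α) = s / (n + δ).
k^0.58 = 0.21 / (0.026 + 0.078) = 0.21 / 0.104 = 2.0192
k* = 2.0192^(1/0.58) ≈ 3.3587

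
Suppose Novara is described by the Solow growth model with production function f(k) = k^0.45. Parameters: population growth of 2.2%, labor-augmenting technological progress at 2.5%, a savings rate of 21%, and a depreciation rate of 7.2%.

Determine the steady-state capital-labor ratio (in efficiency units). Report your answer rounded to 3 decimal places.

k* ≈ 2.809

At the steady state, Δk = 0, so s·k^α = (n + g + δ)·k.
Dividing both sides by k: k^(1−α) = s / (n + g + δ).
k^0.55 = 0.21 / (0.022 + 0.025 + 0.072) = 0.21 / 0.119 = 1.7647
k* = 1.7647^(1/0.55) ≈ 2.8086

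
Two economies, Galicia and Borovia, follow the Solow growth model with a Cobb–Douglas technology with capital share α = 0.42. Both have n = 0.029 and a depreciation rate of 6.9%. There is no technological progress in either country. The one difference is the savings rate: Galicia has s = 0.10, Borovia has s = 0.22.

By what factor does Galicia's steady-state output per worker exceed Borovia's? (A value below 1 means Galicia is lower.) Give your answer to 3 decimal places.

Steady-state y* = [s/(n + δ)]^(α/(1−α)), so the ratio is [ (s_G/(n + δ)_G) / (s_B/(n + δ)_B) ]^0.7241.
s_G/(n + δ)_G = 0.10/0.098 = 1.0204; s_B/(n + δ)_B = 0.22/0.098 = 2.2449.
Ratio = (1.0204/2.2449)^0.7241 = 0.4545^0.7241 ≈ 0.5650

y*_G / y*_B ≈ 0.565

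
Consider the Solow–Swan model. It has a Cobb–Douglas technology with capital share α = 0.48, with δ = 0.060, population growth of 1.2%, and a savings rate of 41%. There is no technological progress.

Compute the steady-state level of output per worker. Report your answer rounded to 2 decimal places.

y* ≈ 4.98

In steady state, investment equals break-even investment: s·k^α = (n + δ)·k.
Rearranging, k^(1−α) = s / (n + δ).
k^0.52 = 0.41 / (0.012 + 0.060) = 0.41 / 0.072 = 5.6944
k* = 5.6944^(1/0.52) ≈ 28.3651
y* = (k*)^α = 28.3651^0.48 ≈ 4.9812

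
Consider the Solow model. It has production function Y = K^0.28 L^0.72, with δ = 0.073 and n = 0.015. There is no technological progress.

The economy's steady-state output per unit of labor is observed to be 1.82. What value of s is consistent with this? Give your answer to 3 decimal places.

Steady state requires s·f(k) = (n + δ)·k, i.e. s·k^α = (n + δ)·k.
Since y* = [s/(n + δ)]^(α/(1−α)), we have s/(n + δ) = (y*)^((1−α)/α) = 1.82^2.5714 = 4.6639.
Therefore s = 4.6639 × (n + δ) = 4.6639 × 0.088 = 0.4104.

s ≈ 0.410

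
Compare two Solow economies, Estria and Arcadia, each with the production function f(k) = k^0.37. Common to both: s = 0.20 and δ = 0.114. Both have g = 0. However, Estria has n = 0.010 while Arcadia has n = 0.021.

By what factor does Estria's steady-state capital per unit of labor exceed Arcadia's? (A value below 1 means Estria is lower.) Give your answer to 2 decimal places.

k*_E / k*_A ≈ 1.14

Steady-state k* = [s/(n + δ)]^(1/(1−α)), so the ratio is [ (s_E/(n + δ)_E) / (s_A/(n + δ)_A) ]^1.5873.
s_E/(n + δ)_E = 0.20/0.124 = 1.6129; s_A/(n + δ)_A = 0.20/0.135 = 1.4815.
Ratio = (1.6129/1.4815)^1.5873 = 1.0887^1.5873 ≈ 1.1444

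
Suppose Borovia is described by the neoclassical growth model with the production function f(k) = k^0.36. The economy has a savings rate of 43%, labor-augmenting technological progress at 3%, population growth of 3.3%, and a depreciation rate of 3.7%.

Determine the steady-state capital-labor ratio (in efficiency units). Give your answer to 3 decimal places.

Steady state requires s·f(k) = (n + g + δ)·k, i.e. s·k^α = (n + g + δ)·k.
Dividing both sides by k: k^(1−α) = s / (n + g + δ).
k^0.64 = 0.43 / (0.033 + 0.030 + 0.037) = 0.43 / 0.100 = 4.3000
k* = 4.3000^(1/0.64) ≈ 9.7677

k* ≈ 9.768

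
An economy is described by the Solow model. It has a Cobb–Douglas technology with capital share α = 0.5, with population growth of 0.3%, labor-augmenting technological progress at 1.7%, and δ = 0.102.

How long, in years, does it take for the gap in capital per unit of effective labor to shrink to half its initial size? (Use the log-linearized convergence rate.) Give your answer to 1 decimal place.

about 11.4 years

Near the steady state the convergence rate is λ = (1 − α)(n + g + δ).
λ = (1 − 0.5) × 0.122 = 0.5 × 0.122 = 0.0610
Half-life = ln 2 / λ = 0.6931 / 0.0610 ≈ 11.36 years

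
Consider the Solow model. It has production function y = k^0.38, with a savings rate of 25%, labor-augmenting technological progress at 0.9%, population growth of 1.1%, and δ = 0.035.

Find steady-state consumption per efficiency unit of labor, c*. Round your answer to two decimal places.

c* = 1.90

Steady state requires s·f(k) = (n + g + δ)·k, i.e. s·k^α = (n + g + δ)·k.
Rearranging, k^(1−α) = s / (n + g + δ).
k^0.62 = 0.25 / (0.011 + 0.009 + 0.035) = 0.25 / 0.055 = 4.5455
k* = 4.5455^(1/0.62) ≈ 11.4978
y* = (k*)^α = 11.4978^0.38 ≈ 2.5295
c* = (1 − s)·y* = (1 − 0.25) × 2.5295 ≈ 1.8971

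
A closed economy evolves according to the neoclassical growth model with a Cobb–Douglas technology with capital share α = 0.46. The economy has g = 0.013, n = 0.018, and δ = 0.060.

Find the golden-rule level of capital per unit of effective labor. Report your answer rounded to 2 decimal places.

k_gold ≈ 20.10

The golden rule sets f'(k) = n + g + δ, i.e. α·k^(α−1) = n + g + δ.
So k^(1−α) = α / (n + g + δ) = 0.46 / 0.091 = 5.0549.
k_gold = 5.0549^(1/0.54) ≈ 20.0989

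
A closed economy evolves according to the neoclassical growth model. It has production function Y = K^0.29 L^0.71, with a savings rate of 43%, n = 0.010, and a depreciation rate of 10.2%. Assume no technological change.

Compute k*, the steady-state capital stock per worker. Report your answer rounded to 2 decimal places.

k* = 6.65

At the steady state, Δk = 0, so s·k^α = (n + δ)·k.
Rearranging, k^(1−α) = s / (n + δ).
k^0.71 = 0.43 / (0.010 + 0.102) = 0.43 / 0.112 = 3.8393
k* = 3.8393^(1/0.71) ≈ 6.6510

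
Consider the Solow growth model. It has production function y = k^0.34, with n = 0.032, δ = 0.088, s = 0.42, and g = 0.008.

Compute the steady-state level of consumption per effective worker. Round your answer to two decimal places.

At the steady state, Δk = 0, so s·k^α = (n + g + δ)·k.
Rearranging, k^(1−α) = s / (n + g + δ).
k^0.66 = 0.42 / (0.032 + 0.008 + 0.088) = 0.42 / 0.128 = 3.2813
k* = 3.2813^(1/0.66) ≈ 6.0518
y* = (k*)^α = 6.0518^0.34 ≈ 1.8443
c* = (1 − s)·y* = (1 − 0.42) × 1.8443 ≈ 1.0697

c* ≈ 1.07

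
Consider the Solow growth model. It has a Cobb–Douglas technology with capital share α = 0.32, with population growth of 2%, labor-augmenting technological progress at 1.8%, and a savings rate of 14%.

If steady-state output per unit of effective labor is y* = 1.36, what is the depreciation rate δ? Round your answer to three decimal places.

δ ≈ 0.035

Steady state requires s·f(k) = (n + g + δ)·k, i.e. s·k^α = (n + g + δ)·k.
Since y* = [s/(n + g + δ)]^(α/(1−α)), we have s/(n + g + δ) = (y*)^((1−α)/α) = 1.36^2.125 = 1.9221.
Therefore n + g + δ = s / 1.9221 = 0.14 / 1.9221 = 0.0728, so δ = 0.0728 − 0.038 = 0.0348.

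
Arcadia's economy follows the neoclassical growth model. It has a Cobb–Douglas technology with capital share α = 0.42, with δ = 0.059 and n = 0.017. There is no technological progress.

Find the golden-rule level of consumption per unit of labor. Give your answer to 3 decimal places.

c_gold ≈ 2.000

At the golden rule, f'(k) = n + δ, so α·k^(α−1) = n + δ and k_gold = (α/(n + δ))^(1/(1−α)).
k_gold = (0.42/0.076)^(1/0.58) = 5.5263^1.7241 ≈ 19.0560
c_gold = f(k_gold) − (n + δ)·k_gold = 3.4484 − 0.076×19.0560 ≈ 2.0001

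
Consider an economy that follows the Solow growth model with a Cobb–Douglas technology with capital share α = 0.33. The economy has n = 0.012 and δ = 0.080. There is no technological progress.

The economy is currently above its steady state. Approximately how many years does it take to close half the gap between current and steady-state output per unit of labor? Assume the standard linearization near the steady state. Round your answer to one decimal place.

Near the steady state the convergence rate is λ = (1 − α)(n + δ).
λ = (1 − 0.33) × 0.092 = 0.67 × 0.092 = 0.06164
Half-life = ln 2 / λ = 0.6931 / 0.06164 ≈ 11.24 years

half-life ≈ 11.2 years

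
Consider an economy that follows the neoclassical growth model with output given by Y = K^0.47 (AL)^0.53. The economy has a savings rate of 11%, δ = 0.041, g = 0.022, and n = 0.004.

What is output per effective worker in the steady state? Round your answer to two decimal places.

In steady state, investment equals break-even investment: s·k^α = (n + g + δ)·k.
Dividing both sides by k: k^(1−α) = s / (n + g + δ).
k^0.53 = 0.11 / (0.004 + 0.022 + 0.041) = 0.11 / 0.067 = 1.6418
k* = 1.6418^(1/0.53) ≈ 2.5484
y* = (k*)^α = 2.5484^0.47 ≈ 1.5522

y* = 1.55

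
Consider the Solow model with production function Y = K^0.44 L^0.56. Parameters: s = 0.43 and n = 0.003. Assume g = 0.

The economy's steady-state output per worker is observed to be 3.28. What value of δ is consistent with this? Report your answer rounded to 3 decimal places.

δ ≈ 0.092

In steady state, investment equals break-even investment: s·k^α = (n + δ)·k.
Since y* = [s/(n + δ)]^(α/(1−α)), we have s/(n + δ) = (y*)^((1−α)/α) = 3.28^1.2727 = 4.5347.
Therefore n + δ = s / 4.5347 = 0.43 / 4.5347 = 0.0948, so δ = 0.0948 − 0.003 = 0.0918.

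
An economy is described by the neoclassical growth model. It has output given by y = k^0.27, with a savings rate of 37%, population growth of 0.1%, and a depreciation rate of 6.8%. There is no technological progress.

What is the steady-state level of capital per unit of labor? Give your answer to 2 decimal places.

k* ≈ 9.98

At the steady state, Δk = 0, so s·k^α = (n + δ)·k.
Rearranging, k^(1−α) = s / (n + δ).
k^0.73 = 0.37 / (0.001 + 0.068) = 0.37 / 0.069 = 5.3623
k* = 5.3623^(1/0.73) ≈ 9.9796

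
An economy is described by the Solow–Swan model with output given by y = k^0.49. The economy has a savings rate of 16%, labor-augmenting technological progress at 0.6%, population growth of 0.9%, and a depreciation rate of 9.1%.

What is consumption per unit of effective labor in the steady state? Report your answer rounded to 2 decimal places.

c* ≈ 1.25

At the steady state, Δk = 0, so s·k^α = (n + g + δ)·k.
Dividing both sides by k: k^(1−α) = s / (n + g + δ).
k^0.51 = 0.16 / (0.009 + 0.006 + 0.091) = 0.16 / 0.106 = 1.5094
k* = 1.5094^(1/0.51) ≈ 2.2418
y* = (k*)^α = 2.2418^0.49 ≈ 1.4852
c* = (1 − s)·y* = (1 − 0.16) × 1.4852 ≈ 1.2476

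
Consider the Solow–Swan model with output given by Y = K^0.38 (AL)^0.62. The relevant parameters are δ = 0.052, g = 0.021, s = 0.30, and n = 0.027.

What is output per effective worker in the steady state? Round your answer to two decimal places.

Steady state requires s·f(k) = (n + g + δ)·k, i.e. s·k^α = (n + g + δ)·k.
Rearranging, k^(1−α) = s / (n + g + δ).
k^0.62 = 0.30 / (0.027 + 0.021 + 0.052) = 0.30 / 0.100 = 3.0000
k* = 3.0000^(1/0.62) ≈ 5.8823
y* = (k*)^α = 5.8823^0.38 ≈ 1.9608

y* ≈ 1.96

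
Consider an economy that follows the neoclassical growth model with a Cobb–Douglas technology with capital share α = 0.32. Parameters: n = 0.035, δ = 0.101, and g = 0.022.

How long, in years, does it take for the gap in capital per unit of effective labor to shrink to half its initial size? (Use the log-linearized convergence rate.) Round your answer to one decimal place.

about 6.5 years

Near the steady state the convergence rate is λ = (1 − α)(n + g + δ).
λ = (1 − 0.32) × 0.158 = 0.68 × 0.158 = 0.10744
Half-life = ln 2 / λ = 0.6931 / 0.10744 ≈ 6.45 years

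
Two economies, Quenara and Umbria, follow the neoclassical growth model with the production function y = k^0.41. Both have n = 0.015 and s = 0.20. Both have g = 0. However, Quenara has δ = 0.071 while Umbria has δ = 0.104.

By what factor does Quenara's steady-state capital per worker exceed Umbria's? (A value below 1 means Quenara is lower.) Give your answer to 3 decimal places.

k*_Q / k*_U ≈ 1.734

Steady-state k* = [s/(n + δ)]^(1/(1−α)), so the ratio is [ (s_Q/(n + δ)_Q) / (s_U/(n + δ)_U) ]^1.6949.
s_Q/(n + δ)_Q = 0.20/0.086 = 2.3256; s_U/(n + δ)_U = 0.20/0.119 = 1.6807.
Ratio = (2.3256/1.6807)^1.6949 = 1.3837^1.6949 ≈ 1.7340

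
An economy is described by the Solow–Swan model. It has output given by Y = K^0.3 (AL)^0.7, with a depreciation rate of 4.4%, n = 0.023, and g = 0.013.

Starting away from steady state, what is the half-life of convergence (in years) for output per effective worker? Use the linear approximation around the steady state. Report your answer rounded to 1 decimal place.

half-life ≈ 12.4 years

Near the steady state the convergence rate is λ = (1 − α)(n + g + δ).
λ = (1 − 0.3) × 0.080 = 0.7 × 0.080 = 0.0560
Half-life = ln 2 / λ = 0.6931 / 0.0560 ≈ 12.38 years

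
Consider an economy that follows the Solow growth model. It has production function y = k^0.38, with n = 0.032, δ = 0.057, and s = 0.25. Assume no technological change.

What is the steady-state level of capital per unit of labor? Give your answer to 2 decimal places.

At the steady state, Δk = 0, so s·k^α = (n + δ)·k.
Dividing both sides by k: k^(1−α) = s / (n + δ).
k^0.62 = 0.25 / (0.032 + 0.057) = 0.25 / 0.089 = 2.8090
k* = 2.8090^(1/0.62) ≈ 5.2902

k* = 5.29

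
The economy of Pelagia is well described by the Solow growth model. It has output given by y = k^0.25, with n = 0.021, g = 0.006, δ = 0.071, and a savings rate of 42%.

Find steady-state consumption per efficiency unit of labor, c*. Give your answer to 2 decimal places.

c* = 0.94

Steady state requires s·f(k) = (n + g + δ)·k, i.e. s·k^α = (n + g + δ)·k.
Rearranging, k^(1−α) = s / (n + g + δ).
k^0.75 = 0.42 / (0.021 + 0.006 + 0.071) = 0.42 / 0.098 = 4.2857
k* = 4.2857^(1/0.75) ≈ 6.9614
y* = (k*)^α = 6.9614^0.25 ≈ 1.6243
c* = (1 − s)·y* = (1 − 0.42) × 1.6243 ≈ 0.9421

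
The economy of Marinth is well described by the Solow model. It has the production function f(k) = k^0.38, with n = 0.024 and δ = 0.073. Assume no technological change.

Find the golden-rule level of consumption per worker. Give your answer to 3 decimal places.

At the golden rule, f'(k) = n + δ, so α·k^(α−1) = n + δ and k_gold = (α/(n + δ))^(1/(1−α)).
k_gold = (0.38/0.097)^(1/0.62) = 3.9175^1.6129 ≈ 9.0462
c_gold = f(k_gold) − (n + δ)·k_gold = 2.3092 − 0.097×9.0462 ≈ 1.4317

c_gold ≈ 1.432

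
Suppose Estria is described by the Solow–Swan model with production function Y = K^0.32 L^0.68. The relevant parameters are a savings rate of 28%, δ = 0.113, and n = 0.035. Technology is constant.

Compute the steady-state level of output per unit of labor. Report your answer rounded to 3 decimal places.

Steady state requires s·f(k) = (n + δ)·k, i.e. s·k^α = (n + δ)·k.
Dividing both sides by k: k^(1−α) = s / (n + δ).
k^0.68 = 0.28 / (0.035 + 0.113) = 0.28 / 0.148 = 1.8919
k* = 1.8919^(1/0.68) ≈ 2.5539
y* = (k*)^α = 2.5539^0.32 ≈ 1.3499

y* ≈ 1.350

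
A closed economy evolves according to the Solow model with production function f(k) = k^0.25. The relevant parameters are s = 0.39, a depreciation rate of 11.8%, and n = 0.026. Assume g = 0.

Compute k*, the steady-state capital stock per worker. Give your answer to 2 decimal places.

k* ≈ 3.78

At the steady state, Δk = 0, so s·k^α = (n + δ)·k.
Rearranging, k^(1−α) = s / (n + δ).
k^0.75 = 0.39 / (0.026 + 0.118) = 0.39 / 0.144 = 2.7083
k* = 2.7083^(1/0.75) ≈ 3.7751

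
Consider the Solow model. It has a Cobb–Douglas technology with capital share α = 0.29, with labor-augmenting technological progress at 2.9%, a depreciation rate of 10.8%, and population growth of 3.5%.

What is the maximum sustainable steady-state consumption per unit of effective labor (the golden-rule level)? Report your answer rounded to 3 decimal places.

At the golden rule, f'(k) = n + g + δ, so α·k^(α−1) = n + g + δ and k_gold = (α/(n + g + δ))^(1/(1−α)).
k_gold = (0.29/0.172)^(1/0.71) = 1.6860^1.4085 ≈ 2.0870
c_gold = f(k_gold) − (n + g + δ)·k_gold = 1.2378 − 0.172×2.0870 ≈ 0.8788

c_gold ≈ 0.879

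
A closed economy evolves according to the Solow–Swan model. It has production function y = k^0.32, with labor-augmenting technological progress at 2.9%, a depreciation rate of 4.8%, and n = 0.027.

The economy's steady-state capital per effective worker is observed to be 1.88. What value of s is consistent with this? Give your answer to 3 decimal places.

Steady state requires s·f(k) = (n + g + δ)·k, i.e. s·k^α = (n + g + δ)·k.
So s / (n + g + δ) = (k*)^(1−α) = 1.88^0.68 = 1.5361.
Therefore s = 1.5361 × (n + g + δ) = 1.5361 × 0.104 = 0.1598.

s ≈ 0.160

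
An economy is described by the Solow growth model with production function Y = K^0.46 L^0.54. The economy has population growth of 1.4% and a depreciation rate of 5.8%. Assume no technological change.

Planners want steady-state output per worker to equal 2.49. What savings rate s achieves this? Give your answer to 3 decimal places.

s ≈ 0.210

At the steady state, Δk = 0, so s·k^α = (n + δ)·k.
Since y* = [s/(n + δ)]^(α/(1−α)), we have s/(n + δ) = (y*)^((1−α)/α) = 2.49^1.1739 = 2.9181.
Therefore s = 2.9181 × (n + δ) = 2.9181 × 0.072 = 0.2101.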